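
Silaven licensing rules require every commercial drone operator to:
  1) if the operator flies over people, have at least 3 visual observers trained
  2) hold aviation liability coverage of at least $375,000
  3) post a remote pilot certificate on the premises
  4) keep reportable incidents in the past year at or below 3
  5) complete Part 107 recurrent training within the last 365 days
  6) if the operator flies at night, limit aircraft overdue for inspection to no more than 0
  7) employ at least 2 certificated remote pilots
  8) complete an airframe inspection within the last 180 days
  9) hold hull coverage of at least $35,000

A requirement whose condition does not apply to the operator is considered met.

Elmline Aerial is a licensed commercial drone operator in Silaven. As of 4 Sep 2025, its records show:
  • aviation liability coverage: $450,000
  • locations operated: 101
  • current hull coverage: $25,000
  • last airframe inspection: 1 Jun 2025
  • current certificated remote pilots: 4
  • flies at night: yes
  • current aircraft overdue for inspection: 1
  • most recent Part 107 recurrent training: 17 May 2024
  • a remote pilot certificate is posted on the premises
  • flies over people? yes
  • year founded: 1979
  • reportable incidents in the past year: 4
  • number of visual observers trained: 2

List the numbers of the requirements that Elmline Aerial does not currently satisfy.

1. condition 'flies over people' holds; visual observers trained 2 < 3 → not met
2. aviation liability coverage $450,000 ≥ $375,000 → met
3. remote pilot certificate present → met
4. reportable incidents in the past year 4 > 3 → not met
5. Part 107 recurrent training 475 days ago vs limit 365 → not met
6. condition 'flies at night' holds; aircraft overdue for inspection 1 > 0 → not met
7. certificated remote pilots 4 ≥ 2 → met
8. airframe inspection 95 days ago vs limit 180 → met
9. hull coverage $25,000 < $35,000 → not met
Not met: 1, 4, 5, 6, 9

1, 4, 5, 6, 9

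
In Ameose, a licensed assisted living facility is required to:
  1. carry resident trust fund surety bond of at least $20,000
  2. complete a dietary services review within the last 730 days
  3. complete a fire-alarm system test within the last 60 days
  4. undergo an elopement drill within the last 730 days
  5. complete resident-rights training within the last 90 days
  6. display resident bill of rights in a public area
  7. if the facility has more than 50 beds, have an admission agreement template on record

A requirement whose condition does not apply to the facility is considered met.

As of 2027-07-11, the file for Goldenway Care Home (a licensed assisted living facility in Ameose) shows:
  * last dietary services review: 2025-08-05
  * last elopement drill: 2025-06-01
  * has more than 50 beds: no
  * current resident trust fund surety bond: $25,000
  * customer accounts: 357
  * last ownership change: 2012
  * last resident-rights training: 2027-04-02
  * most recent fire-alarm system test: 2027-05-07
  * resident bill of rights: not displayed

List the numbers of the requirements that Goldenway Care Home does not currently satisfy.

1. resident trust fund surety bond $25,000 ≥ $20,000 → met
2. dietary services review 705 days ago vs limit 730 → met
3. fire-alarm system test 65 days ago vs limit 60 → not met
4. elopement drill 770 days ago vs limit 730 → not met
5. resident-rights training 100 days ago vs limit 90 → not met
6. resident bill of rights absent → not met
7. condition 'has more than 50 beds' does not hold → requirement n/a → met
Not met: 3, 4, 5, 6

3, 4, 5, 6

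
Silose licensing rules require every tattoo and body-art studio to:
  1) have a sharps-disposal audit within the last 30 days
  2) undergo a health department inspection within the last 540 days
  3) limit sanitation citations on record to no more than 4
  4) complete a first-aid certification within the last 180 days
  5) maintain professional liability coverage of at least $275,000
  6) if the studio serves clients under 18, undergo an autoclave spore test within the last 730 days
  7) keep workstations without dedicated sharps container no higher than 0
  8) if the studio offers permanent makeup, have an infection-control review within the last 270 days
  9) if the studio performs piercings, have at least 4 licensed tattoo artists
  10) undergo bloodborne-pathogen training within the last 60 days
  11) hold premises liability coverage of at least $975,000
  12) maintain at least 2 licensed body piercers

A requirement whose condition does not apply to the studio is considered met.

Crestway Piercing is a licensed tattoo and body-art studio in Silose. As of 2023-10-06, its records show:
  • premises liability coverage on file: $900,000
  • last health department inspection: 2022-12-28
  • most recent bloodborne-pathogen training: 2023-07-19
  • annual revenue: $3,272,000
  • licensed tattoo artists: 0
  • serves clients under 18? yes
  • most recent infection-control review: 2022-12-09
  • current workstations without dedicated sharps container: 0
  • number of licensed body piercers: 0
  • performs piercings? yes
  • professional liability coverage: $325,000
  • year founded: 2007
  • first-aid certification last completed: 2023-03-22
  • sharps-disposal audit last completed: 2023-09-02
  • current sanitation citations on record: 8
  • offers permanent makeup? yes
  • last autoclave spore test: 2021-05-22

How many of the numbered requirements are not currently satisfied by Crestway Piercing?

1. sharps-disposal audit 34 days ago vs limit 30 → not met
2. health department inspection 282 days ago vs limit 540 → met
3. sanitation citations on record 8 > 4 → not met
4. first-aid certification 198 days ago vs limit 180 → not met
5. professional liability coverage $325,000 ≥ $275,000 → met
6. condition 'serves clients under 18' holds; autoclave spore test 867 days ago vs limit 730 → not met
7. workstations without dedicated sharps container 0 ≤ 0 → met
8. condition 'offers permanent makeup' holds; infection-control review 301 days ago vs limit 270 → not met
9. condition 'performs piercings' holds; licensed tattoo artists 0 < 4 → not met
10. bloodborne-pathogen training 79 days ago vs limit 60 → not met
11. premises liability coverage $900,000 < $975,000 → not met
12. licensed body piercers 0 < 2 → not met
Not met: 9 of 12

9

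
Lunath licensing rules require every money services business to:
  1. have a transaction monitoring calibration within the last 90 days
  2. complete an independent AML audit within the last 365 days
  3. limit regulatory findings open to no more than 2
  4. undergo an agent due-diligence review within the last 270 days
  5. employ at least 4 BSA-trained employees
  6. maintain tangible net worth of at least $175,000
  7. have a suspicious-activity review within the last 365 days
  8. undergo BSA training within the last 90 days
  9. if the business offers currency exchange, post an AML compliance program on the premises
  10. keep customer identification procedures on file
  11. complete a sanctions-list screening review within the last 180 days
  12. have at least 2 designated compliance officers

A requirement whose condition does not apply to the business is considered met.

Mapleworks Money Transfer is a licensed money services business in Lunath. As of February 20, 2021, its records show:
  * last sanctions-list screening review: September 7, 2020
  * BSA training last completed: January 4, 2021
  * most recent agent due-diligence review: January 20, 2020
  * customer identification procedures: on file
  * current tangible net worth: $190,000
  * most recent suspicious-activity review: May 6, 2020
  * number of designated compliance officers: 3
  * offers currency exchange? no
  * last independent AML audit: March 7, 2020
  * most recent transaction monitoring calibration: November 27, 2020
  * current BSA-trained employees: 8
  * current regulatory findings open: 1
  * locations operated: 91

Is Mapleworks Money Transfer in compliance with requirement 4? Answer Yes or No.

4. agent due-diligence review 397 days ago vs limit 270 → not met

No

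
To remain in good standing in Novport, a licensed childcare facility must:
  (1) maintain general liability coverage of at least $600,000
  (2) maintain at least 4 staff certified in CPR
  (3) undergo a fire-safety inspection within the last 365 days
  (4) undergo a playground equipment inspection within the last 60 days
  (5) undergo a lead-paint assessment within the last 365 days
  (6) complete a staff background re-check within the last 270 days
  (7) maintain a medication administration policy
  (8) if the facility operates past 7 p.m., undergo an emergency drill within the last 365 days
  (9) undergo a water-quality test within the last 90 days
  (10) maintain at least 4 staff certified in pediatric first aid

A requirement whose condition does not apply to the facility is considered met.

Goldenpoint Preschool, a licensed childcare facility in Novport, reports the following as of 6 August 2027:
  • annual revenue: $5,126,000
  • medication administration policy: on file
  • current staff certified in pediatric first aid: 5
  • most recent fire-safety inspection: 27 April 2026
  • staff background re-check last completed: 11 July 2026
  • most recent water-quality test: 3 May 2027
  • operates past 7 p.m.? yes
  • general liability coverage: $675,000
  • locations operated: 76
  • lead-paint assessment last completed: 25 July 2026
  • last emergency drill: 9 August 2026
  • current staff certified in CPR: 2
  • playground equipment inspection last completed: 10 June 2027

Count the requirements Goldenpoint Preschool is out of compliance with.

5

1. general liability coverage $675,000 ≥ $600,000 → met
2. staff certified in CPR 2 < 4 → not met
3. fire-safety inspection 466 days ago vs limit 365 → not met
4. playground equipment inspection 57 days ago vs limit 60 → met
5. lead-paint assessment 377 days ago vs limit 365 → not met
6. staff background re-check 391 days ago vs limit 270 → not met
7. medication administration policy present → met
8. condition 'operates past 7 p.m.' holds; emergency drill 362 days ago vs limit 365 → met
9. water-quality test 95 days ago vs limit 90 → not met
10. staff certified in pediatric first aid 5 ≥ 4 → met
Not met: 5 of 10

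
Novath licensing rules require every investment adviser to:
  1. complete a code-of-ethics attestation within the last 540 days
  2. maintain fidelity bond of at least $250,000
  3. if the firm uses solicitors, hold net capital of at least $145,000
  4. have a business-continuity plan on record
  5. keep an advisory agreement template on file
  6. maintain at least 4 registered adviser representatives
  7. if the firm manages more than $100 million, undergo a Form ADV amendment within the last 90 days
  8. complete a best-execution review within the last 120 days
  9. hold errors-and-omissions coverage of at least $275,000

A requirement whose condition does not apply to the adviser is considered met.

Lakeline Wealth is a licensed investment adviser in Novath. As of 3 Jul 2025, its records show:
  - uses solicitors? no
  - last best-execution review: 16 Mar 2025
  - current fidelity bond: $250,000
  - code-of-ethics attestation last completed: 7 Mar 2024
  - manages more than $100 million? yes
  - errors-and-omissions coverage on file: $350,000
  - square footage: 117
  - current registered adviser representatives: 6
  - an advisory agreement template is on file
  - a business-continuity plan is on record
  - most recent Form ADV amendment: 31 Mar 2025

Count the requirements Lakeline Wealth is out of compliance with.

1. code-of-ethics attestation 483 days ago vs limit 540 → met
2. fidelity bond $250,000 ≥ $250,000 → met
3. condition 'uses solicitors' does not hold → requirement n/a → met
4. business-continuity plan present → met
5. advisory agreement template present → met
6. registered adviser representatives 6 ≥ 4 → met
7. condition 'manages more than $100 million' holds; Form ADV amendment 94 days ago vs limit 90 → not met
8. best-execution review 109 days ago vs limit 120 → met
9. errors-and-omissions coverage $350,000 ≥ $275,000 → met
Not met: 1 of 9

1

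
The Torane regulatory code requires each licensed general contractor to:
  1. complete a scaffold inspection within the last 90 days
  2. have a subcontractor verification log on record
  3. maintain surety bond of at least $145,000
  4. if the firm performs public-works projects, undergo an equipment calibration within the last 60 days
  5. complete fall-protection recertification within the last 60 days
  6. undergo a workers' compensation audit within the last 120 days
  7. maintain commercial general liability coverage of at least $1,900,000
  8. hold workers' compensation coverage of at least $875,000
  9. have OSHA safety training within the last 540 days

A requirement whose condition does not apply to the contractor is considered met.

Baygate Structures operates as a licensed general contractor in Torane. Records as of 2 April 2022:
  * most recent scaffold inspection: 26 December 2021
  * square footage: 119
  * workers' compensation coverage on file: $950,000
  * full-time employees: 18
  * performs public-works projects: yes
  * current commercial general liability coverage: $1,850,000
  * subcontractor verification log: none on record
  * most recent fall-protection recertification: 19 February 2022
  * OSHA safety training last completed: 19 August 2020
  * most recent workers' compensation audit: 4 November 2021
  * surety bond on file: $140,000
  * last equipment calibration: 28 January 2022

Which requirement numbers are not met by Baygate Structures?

1. scaffold inspection 97 days ago vs limit 90 → not met
2. subcontractor verification log absent → not met
3. surety bond $140,000 < $145,000 → not met
4. condition 'performs public-works projects' holds; equipment calibration 64 days ago vs limit 60 → not met
5. fall-protection recertification 42 days ago vs limit 60 → met
6. workers' compensation audit 149 days ago vs limit 120 → not met
7. commercial general liability coverage $1,850,000 < $1,900,000 → not met
8. workers' compensation coverage $950,000 ≥ $875,000 → met
9. OSHA safety training 591 days ago vs limit 540 → not met
Not met: 1, 2, 3, 4, 6, 7, 9

1, 2, 3, 4, 6, 7, 9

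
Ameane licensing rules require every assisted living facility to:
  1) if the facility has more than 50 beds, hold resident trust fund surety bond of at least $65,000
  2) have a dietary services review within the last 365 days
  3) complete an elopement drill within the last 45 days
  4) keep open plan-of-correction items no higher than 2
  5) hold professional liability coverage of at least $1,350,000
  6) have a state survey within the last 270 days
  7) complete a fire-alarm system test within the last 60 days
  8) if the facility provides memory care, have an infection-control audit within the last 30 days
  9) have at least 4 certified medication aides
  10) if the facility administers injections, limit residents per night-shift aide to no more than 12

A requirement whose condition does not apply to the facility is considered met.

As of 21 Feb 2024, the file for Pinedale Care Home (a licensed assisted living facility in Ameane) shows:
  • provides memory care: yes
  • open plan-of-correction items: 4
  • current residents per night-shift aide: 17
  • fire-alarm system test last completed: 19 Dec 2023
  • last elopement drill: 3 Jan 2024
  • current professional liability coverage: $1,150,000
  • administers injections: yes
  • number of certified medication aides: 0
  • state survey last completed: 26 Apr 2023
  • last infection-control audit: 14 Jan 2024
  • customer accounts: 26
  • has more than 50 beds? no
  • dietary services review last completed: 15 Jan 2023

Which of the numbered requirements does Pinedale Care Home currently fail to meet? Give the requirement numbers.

2, 3, 4, 5, 6, 7, 8, 9, 10

1. condition 'has more than 50 beds' does not hold → requirement n/a → met
2. dietary services review 402 days ago vs limit 365 → not met
3. elopement drill 49 days ago vs limit 45 → not met
4. open plan-of-correction items 4 > 2 → not met
5. professional liability coverage $1,150,000 < $1,350,000 → not met
6. state survey 301 days ago vs limit 270 → not met
7. fire-alarm system test 64 days ago vs limit 60 → not met
8. condition 'provides memory care' holds; infection-control audit 38 days ago vs limit 30 → not met
9. certified medication aides 0 < 4 → not met
10. condition 'administers injections' holds; residents per night-shift aide 17 > 12 → not met
Not met: 2, 3, 4, 5, 6, 7, 8, 9, 10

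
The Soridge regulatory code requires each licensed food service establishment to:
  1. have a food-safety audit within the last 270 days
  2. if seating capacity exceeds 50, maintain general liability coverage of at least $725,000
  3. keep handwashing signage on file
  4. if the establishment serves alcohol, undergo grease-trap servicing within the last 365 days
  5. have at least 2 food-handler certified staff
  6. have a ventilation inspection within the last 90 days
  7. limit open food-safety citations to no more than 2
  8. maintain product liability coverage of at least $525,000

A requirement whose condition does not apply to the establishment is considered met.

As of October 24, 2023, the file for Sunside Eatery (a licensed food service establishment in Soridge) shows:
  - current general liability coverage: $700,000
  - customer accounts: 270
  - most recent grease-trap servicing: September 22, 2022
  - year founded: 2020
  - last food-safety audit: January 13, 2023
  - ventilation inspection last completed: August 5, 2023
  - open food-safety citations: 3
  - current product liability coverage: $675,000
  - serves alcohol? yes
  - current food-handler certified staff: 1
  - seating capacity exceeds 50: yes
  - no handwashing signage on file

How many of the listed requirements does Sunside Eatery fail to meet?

6

1. food-safety audit 284 days ago vs limit 270 → not met
2. condition 'seating capacity exceeds 50' holds; general liability coverage $700,000 < $725,000 → not met
3. handwashing signage absent → not met
4. condition 'serves alcohol' holds; grease-trap servicing 397 days ago vs limit 365 → not met
5. food-handler certified staff 1 < 2 → not met
6. ventilation inspection 80 days ago vs limit 90 → met
7. open food-safety citations 3 > 2 → not met
8. product liability coverage $675,000 ≥ $525,000 → met
Not met: 6 of 8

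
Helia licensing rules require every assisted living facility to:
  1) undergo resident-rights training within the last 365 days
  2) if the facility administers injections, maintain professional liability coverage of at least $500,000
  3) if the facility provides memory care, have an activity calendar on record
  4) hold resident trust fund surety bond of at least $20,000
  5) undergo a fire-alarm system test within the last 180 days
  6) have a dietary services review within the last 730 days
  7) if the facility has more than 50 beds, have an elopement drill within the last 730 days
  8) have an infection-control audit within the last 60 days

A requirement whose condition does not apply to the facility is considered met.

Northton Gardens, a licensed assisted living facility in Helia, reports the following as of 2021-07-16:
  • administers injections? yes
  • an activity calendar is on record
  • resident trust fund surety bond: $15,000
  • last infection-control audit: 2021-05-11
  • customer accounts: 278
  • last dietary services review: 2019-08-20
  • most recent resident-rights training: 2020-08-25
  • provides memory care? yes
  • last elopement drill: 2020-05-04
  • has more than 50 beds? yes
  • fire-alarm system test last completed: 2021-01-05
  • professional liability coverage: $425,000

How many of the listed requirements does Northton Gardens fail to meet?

1. resident-rights training 325 days ago vs limit 365 → met
2. condition 'administers injections' holds; professional liability coverage $425,000 < $500,000 → not met
3. condition 'provides memory care' holds; activity calendar present → met
4. resident trust fund surety bond $15,000 < $20,000 → not met
5. fire-alarm system test 192 days ago vs limit 180 → not met
6. dietary services review 696 days ago vs limit 730 → met
7. condition 'has more than 50 beds' holds; elopement drill 438 days ago vs limit 730 → met
8. infection-control audit 66 days ago vs limit 60 → not met
Not met: 4 of 8

4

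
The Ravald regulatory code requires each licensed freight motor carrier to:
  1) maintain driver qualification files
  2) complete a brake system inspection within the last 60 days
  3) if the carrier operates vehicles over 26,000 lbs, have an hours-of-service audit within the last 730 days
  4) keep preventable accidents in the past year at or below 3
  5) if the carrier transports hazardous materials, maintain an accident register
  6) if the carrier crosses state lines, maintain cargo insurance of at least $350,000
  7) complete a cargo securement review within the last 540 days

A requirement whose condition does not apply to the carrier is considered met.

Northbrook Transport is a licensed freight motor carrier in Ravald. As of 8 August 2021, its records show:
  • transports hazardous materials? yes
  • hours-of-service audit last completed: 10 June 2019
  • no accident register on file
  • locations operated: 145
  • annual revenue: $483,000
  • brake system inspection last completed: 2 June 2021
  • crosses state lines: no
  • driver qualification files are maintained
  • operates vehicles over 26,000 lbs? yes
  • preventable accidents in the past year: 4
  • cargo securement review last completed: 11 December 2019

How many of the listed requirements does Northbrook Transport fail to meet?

1. driver qualification files present → met
2. brake system inspection 67 days ago vs limit 60 → not met
3. condition 'operates vehicles over 26,000 lbs' holds; hours-of-service audit 790 days ago vs limit 730 → not met
4. preventable accidents in the past year 4 > 3 → not met
5. condition 'transports hazardous materials' holds; accident register absent → not met
6. condition 'crosses state lines' does not hold → requirement n/a → met
7. cargo securement review 606 days ago vs limit 540 → not met
Not met: 5 of 7

5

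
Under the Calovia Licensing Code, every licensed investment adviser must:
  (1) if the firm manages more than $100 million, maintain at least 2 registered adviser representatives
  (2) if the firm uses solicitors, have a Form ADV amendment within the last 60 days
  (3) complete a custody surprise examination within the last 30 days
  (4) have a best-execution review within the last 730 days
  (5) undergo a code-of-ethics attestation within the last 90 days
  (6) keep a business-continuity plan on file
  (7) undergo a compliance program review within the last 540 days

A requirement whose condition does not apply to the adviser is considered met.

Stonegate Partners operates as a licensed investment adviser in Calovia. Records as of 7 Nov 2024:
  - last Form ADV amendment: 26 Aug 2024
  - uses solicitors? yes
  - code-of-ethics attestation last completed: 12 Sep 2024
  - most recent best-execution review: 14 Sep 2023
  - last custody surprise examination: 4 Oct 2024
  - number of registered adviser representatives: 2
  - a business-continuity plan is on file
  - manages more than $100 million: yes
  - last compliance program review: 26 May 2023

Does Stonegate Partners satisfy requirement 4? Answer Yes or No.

Yes

4. best-execution review 420 days ago vs limit 730 → met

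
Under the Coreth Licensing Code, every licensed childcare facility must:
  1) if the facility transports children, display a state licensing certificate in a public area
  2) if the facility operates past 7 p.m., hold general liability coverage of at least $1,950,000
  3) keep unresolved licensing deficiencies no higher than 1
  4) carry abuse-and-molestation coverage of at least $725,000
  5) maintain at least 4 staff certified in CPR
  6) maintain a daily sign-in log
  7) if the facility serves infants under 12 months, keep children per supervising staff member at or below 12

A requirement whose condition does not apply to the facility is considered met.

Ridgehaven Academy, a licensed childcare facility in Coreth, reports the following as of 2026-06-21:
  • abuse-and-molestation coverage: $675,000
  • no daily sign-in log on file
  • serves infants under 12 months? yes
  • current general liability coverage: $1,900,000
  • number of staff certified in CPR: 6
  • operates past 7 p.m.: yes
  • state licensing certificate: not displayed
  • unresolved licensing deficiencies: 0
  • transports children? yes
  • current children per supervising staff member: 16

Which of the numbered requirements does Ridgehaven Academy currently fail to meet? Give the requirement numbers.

1, 2, 4, 6, 7

1. condition 'transports children' holds; state licensing certificate absent → not met
2. condition 'operates past 7 p.m.' holds; general liability coverage $1,900,000 < $1,950,000 → not met
3. unresolved licensing deficiencies 0 ≤ 1 → met
4. abuse-and-molestation coverage $675,000 < $725,000 → not met
5. staff certified in CPR 6 ≥ 4 → met
6. daily sign-in log absent → not met
7. condition 'serves infants under 12 months' holds; children per supervising staff member 16 > 12 → not met
Not met: 1, 2, 4, 6, 7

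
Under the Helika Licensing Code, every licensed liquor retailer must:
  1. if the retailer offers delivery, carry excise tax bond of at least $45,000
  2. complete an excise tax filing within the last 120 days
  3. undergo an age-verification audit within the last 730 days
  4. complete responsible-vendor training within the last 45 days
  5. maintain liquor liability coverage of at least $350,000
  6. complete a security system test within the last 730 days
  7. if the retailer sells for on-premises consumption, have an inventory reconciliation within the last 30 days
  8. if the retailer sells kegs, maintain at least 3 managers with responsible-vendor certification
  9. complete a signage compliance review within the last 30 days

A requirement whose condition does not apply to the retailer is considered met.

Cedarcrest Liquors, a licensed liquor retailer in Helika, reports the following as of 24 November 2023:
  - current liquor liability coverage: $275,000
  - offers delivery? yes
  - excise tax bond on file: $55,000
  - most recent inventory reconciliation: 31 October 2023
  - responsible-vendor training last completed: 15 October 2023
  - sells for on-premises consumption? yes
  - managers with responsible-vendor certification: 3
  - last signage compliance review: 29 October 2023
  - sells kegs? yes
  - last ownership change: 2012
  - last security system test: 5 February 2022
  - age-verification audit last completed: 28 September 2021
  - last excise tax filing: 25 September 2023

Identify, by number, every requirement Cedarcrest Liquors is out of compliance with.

1. condition 'offers delivery' holds; excise tax bond $55,000 ≥ $45,000 → met
2. excise tax filing 60 days ago vs limit 120 → met
3. age-verification audit 787 days ago vs limit 730 → not met
4. responsible-vendor training 40 days ago vs limit 45 → met
5. liquor liability coverage $275,000 < $350,000 → not met
6. security system test 657 days ago vs limit 730 → met
7. condition 'sells for on-premises consumption' holds; inventory reconciliation 24 days ago vs limit 30 → met
8. condition 'sells kegs' holds; managers with responsible-vendor certification 3 ≥ 3 → met
9. signage compliance review 26 days ago vs limit 30 → met
Not met: 3, 5

3, 5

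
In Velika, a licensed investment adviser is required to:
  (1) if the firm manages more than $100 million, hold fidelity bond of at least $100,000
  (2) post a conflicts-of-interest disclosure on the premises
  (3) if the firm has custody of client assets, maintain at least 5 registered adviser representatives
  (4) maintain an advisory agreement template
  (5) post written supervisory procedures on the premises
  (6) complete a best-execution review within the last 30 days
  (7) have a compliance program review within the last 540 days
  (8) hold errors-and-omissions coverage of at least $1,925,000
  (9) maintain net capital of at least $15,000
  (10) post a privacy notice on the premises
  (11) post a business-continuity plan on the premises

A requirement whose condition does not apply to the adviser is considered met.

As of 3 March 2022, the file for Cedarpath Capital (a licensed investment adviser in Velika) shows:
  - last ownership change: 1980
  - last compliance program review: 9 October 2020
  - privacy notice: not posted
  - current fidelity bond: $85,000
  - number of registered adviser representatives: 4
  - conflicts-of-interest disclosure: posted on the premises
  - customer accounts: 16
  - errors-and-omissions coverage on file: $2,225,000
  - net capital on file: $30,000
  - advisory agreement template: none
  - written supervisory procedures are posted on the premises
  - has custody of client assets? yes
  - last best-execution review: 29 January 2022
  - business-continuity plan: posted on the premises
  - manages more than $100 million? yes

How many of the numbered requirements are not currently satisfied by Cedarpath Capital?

1. condition 'manages more than $100 million' holds; fidelity bond $85,000 < $100,000 → not met
2. conflicts-of-interest disclosure present → met
3. condition 'has custody of client assets' holds; registered adviser representatives 4 < 5 → not met
4. advisory agreement template absent → not met
5. written supervisory procedures present → met
6. best-execution review 33 days ago vs limit 30 → not met
7. compliance program review 510 days ago vs limit 540 → met
8. errors-and-omissions coverage $2,225,000 ≥ $1,925,000 → met
9. net capital $30,000 ≥ $15,000 → met
10. privacy notice absent → not met
11. business-continuity plan present → met
Not met: 5 of 11

5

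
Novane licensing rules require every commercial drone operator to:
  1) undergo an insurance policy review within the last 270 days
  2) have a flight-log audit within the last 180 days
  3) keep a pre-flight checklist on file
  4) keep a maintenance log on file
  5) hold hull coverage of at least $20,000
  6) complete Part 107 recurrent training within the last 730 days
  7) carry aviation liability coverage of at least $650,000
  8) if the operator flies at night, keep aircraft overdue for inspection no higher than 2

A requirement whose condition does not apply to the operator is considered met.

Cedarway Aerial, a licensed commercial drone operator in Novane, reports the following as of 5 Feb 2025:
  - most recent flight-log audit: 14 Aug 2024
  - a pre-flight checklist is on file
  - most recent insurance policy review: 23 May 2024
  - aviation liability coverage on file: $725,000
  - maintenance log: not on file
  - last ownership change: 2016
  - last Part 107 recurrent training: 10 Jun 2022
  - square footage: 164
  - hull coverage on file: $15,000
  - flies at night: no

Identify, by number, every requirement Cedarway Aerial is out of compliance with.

1. insurance policy review 258 days ago vs limit 270 → met
2. flight-log audit 175 days ago vs limit 180 → met
3. pre-flight checklist present → met
4. maintenance log absent → not met
5. hull coverage $15,000 < $20,000 → not met
6. Part 107 recurrent training 971 days ago vs limit 730 → not met
7. aviation liability coverage $725,000 ≥ $650,000 → met
8. condition 'flies at night' does not hold → requirement n/a → met
Not met: 4, 5, 6

4, 5, 6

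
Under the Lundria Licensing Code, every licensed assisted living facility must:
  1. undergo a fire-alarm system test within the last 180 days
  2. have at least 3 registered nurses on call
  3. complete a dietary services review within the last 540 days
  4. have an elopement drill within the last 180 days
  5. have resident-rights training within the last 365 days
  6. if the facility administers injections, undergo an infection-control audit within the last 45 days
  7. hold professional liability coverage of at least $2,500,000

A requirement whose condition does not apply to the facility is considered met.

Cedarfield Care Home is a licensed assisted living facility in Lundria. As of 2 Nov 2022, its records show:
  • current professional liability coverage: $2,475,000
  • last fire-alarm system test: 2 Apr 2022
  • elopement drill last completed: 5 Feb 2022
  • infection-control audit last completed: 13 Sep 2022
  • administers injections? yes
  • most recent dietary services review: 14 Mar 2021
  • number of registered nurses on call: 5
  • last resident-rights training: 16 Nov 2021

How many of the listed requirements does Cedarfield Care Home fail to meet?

1. fire-alarm system test 214 days ago vs limit 180 → not met
2. registered nurses on call 5 ≥ 3 → met
3. dietary services review 598 days ago vs limit 540 → not met
4. elopement drill 270 days ago vs limit 180 → not met
5. resident-rights training 351 days ago vs limit 365 → met
6. condition 'administers injections' holds; infection-control audit 50 days ago vs limit 45 → not met
7. professional liability coverage $2,475,000 < $2,500,000 → not met
Not met: 5 of 7

5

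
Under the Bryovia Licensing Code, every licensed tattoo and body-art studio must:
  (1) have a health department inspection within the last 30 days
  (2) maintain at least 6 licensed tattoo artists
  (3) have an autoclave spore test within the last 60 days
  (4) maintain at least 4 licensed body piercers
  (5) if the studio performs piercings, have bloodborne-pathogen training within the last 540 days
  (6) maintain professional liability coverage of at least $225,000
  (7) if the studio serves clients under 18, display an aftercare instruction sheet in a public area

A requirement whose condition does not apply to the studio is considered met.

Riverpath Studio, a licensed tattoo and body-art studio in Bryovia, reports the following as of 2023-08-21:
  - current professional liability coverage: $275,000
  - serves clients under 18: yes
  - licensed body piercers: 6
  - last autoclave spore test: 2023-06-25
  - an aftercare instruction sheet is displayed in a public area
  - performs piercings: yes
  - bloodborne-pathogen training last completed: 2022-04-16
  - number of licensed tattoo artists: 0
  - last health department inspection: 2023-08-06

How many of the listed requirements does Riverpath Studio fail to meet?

1. health department inspection 15 days ago vs limit 30 → met
2. licensed tattoo artists 0 < 6 → not met
3. autoclave spore test 57 days ago vs limit 60 → met
4. licensed body piercers 6 ≥ 4 → met
5. condition 'performs piercings' holds; bloodborne-pathogen training 492 days ago vs limit 540 → met
6. professional liability coverage $275,000 ≥ $225,000 → met
7. condition 'serves clients under 18' holds; aftercare instruction sheet present → met
Not met: 1 of 7

1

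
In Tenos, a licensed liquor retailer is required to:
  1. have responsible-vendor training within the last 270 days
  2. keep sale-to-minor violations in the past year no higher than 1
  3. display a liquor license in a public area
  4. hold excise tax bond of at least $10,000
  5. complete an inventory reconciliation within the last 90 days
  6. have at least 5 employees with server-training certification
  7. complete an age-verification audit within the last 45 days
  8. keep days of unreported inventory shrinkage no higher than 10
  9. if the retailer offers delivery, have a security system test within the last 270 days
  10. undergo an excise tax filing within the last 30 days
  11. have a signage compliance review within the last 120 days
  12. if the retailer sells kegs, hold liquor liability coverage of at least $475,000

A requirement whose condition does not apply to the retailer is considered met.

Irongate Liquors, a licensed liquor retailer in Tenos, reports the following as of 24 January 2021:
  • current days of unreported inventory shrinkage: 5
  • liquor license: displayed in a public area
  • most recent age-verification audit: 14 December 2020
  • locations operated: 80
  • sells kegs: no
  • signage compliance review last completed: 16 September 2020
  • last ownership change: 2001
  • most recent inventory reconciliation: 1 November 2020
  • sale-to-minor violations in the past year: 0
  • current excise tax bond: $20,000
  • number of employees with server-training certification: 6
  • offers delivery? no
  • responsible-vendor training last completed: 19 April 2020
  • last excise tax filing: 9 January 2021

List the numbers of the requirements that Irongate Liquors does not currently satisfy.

1, 11

1. responsible-vendor training 280 days ago vs limit 270 → not met
2. sale-to-minor violations in the past year 0 ≤ 1 → met
3. liquor license present → met
4. excise tax bond $20,000 ≥ $10,000 → met
5. inventory reconciliation 84 days ago vs limit 90 → met
6. employees with server-training certification 6 ≥ 5 → met
7. age-verification audit 41 days ago vs limit 45 → met
8. days of unreported inventory shrinkage 5 ≤ 10 → met
9. condition 'offers delivery' does not hold → requirement n/a → met
10. excise tax filing 15 days ago vs limit 30 → met
11. signage compliance review 130 days ago vs limit 120 → not met
12. condition 'sells kegs' does not hold → requirement n/a → met
Not met: 1, 11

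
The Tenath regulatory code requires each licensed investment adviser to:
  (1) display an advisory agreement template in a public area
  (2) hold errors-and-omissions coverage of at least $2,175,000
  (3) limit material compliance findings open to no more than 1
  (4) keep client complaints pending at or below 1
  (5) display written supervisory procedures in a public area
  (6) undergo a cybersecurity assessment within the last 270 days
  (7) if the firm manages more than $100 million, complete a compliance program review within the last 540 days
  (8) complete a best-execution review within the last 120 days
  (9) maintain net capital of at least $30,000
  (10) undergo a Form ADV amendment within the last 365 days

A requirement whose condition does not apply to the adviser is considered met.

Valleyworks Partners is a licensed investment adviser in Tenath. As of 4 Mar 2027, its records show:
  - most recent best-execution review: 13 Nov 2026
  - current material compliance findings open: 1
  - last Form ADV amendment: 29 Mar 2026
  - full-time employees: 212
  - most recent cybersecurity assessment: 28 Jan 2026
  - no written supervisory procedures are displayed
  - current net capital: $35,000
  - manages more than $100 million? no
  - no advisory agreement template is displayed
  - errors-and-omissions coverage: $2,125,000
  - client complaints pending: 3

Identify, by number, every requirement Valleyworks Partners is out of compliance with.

1. advisory agreement template absent → not met
2. errors-and-omissions coverage $2,125,000 < $2,175,000 → not met
3. material compliance findings open 1 ≤ 1 → met
4. client complaints pending 3 > 1 → not met
5. written supervisory procedures absent → not met
6. cybersecurity assessment 400 days ago vs limit 270 → not met
7. condition 'manages more than $100 million' does not hold → requirement n/a → met
8. best-execution review 111 days ago vs limit 120 → met
9. net capital $35,000 ≥ $30,000 → met
10. Form ADV amendment 340 days ago vs limit 365 → met
Not met: 1, 2, 4, 5, 6

1, 2, 4, 5, 6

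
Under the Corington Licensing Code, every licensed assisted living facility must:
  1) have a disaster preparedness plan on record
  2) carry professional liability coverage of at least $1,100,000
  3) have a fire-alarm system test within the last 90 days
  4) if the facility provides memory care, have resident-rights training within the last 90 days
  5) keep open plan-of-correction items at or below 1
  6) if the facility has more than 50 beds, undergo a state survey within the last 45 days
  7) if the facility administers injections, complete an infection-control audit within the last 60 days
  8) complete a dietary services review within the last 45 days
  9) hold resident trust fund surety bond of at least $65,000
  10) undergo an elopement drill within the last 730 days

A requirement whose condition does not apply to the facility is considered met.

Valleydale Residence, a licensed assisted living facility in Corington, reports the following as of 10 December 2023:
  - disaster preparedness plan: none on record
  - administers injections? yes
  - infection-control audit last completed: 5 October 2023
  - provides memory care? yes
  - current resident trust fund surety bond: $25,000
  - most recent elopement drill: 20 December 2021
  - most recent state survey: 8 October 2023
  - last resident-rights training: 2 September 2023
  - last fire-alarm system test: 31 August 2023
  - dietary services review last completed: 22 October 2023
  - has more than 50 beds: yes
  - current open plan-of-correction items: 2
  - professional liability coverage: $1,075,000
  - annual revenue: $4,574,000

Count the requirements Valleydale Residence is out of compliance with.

9

1. disaster preparedness plan absent → not met
2. professional liability coverage $1,075,000 < $1,100,000 → not met
3. fire-alarm system test 101 days ago vs limit 90 → not met
4. condition 'provides memory care' holds; resident-rights training 99 days ago vs limit 90 → not met
5. open plan-of-correction items 2 > 1 → not met
6. condition 'has more than 50 beds' holds; state survey 63 days ago vs limit 45 → not met
7. condition 'administers injections' holds; infection-control audit 66 days ago vs limit 60 → not met
8. dietary services review 49 days ago vs limit 45 → not met
9. resident trust fund surety bond $25,000 < $65,000 → not met
10. elopement drill 720 days ago vs limit 730 → met
Not met: 9 of 10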